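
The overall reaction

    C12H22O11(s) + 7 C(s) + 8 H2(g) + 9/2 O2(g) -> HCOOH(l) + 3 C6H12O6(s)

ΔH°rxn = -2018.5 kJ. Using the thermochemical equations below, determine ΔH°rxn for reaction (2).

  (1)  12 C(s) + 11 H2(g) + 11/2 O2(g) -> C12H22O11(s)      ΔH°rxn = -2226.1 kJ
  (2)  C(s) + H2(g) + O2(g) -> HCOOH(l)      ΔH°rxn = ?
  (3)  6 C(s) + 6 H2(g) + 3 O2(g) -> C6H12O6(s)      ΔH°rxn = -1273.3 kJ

ΔH°rxn = -424.7 kJ

(1) reversed (reverse to put C12H22O11(s) on the reactant side): +2226.1 kJ
(2) as written (HCOOH(l) already on the product side): contributes x
(3) × 3 (×3 to match 3 C6H12O6(s) in the target): (3)·(-1273.3) = -3819.9 kJ
-2018.5 = (+2226.1) + (-3819.9) + x
x = (-2018.5 − (-1593.8)) / (1) = -424.7 kJ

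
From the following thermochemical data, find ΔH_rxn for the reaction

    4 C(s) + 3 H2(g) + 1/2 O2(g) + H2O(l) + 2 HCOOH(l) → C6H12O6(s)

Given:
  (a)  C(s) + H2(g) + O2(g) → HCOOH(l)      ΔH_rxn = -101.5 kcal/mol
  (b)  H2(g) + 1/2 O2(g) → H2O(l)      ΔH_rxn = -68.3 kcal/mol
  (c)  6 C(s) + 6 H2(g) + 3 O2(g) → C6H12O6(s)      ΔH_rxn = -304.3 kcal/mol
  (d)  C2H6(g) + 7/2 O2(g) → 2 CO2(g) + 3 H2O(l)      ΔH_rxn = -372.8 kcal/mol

ΔH_rxn = -33.0 kcal/mol

(a) reversed and × 2: (-2)·(-101.5) = +203.0 kcal/mol
(b) reversed: +68.3 kcal/mol
(c) as written: -304.3 kcal/mol
(d): not needed.
Since enthalpy is a state function, ΔH_rxn = (-2)·(-101.5) + (-1)·(-68.3) + (1)·(-304.3) = -33.0 kcal/mol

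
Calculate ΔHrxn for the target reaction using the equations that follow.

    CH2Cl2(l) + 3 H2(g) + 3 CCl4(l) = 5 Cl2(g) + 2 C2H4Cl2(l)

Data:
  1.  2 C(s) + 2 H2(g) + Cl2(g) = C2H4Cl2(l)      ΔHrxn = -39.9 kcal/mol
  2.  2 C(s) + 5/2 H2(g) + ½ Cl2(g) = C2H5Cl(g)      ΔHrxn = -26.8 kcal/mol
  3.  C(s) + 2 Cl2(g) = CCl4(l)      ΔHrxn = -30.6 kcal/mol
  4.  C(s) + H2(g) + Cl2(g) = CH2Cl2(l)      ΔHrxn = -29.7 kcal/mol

eq. 1 × 2 (×2 to match 2 C2H4Cl2(l) in the target): (2)·(-39.9) = -79.8 kcal/mol
eq. 2: not needed (C2H5Cl(g) appears nowhere else).
eq. 3 reversed and × 3 (reverse to put CCl4(l) on the reactant side; scale by 3 for the 3 CCl4(l)): (-3)·(-30.6) = +91.8 kcal/mol
eq. 4 reversed (reverse to put CH2Cl2(l) on the reactant side): +29.7 kcal/mol
By Hess's law, ΔHrxn = (-79.8) + (+91.8) + (+29.7) = 41.7 kcal/mol

ΔHrxn = 41.7 kcal/mol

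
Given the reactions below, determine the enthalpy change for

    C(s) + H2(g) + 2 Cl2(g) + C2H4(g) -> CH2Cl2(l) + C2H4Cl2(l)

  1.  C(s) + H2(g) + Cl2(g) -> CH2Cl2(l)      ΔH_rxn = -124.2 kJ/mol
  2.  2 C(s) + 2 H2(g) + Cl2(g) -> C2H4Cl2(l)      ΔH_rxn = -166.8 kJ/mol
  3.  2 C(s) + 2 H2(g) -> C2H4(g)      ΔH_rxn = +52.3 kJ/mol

ΔH_rxn = -343.3 kJ/mol

eq. 1 as written (CH2Cl2(l) already on the product side): -124.2 kJ/mol
eq. 2 as written (C2H4Cl2(l) already on the product side): -166.8 kJ/mol
eq. 3 reversed (reverse to put C2H4(g) on the reactant side): -52.3 kJ/mol
Since enthalpy is a state function, ΔH_rxn = (1)·(-124.2) + (1)·(-166.8) + (-1)·(+52.3) = -343.3 kJ/mol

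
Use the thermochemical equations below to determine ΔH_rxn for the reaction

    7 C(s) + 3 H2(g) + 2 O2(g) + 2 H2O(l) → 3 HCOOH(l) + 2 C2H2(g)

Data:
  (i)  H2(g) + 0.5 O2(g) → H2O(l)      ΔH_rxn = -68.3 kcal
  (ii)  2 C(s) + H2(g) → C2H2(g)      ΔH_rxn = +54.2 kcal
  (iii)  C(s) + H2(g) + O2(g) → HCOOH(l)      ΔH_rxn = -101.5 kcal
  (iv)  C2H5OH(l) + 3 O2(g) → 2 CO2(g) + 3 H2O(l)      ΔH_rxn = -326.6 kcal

(i) reversed and × 2: (-2)·(-68.3) = +136.6 kcal
(ii) × 2: (2)·(+54.2) = +108.4 kcal
(iii) × 3: (3)·(-101.5) = -304.5 kcal
(iv): not needed.
Summing the manipulated equations, ΔH_rxn = (+136.6) + (+108.4) + (-304.5) = -59.5 kcal

ΔH_rxn = -59.5 kcal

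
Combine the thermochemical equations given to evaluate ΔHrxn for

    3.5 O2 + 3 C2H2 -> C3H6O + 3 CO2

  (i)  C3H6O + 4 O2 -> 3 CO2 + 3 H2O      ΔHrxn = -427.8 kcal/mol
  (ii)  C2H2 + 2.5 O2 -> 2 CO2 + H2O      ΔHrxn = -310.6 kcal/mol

ΔHrxn = -504.0 kcal/mol

(i) reversed: +427.8 kcal/mol
(ii) × 3: (3)·(-310.6) = -931.8 kcal/mol
By Hess's law, ΔHrxn = (-1)·(-427.8) + (3)·(-310.6) = -504.0 kcal/mol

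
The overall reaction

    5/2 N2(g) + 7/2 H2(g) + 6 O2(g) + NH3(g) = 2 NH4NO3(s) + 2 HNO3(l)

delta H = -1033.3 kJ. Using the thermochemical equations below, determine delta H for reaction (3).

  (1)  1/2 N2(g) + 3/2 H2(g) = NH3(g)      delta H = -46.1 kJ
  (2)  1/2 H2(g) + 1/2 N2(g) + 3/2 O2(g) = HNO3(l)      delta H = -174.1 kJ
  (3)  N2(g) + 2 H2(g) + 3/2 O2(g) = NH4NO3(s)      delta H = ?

(1) reversed: +46.1 kJ
(2) × 2: (2)·(-174.1) = -348.2 kJ
(3) × 2: contributes 2·x
-1033.3 = (+46.1) + (-348.2) + 2·x
x = (-1033.3 − (-302.1)) / (2) = -365.6 kJ

delta H = -365.6 kJ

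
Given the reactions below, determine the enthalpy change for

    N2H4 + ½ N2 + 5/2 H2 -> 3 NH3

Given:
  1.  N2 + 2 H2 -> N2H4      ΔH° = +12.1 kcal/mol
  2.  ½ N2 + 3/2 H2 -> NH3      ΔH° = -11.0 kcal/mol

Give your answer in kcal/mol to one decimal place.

ΔH° = -45.1 kcal/mol

eq. 1 reversed (reverse to put N2H4 on the reactant side): -12.1 kcal/mol
eq. 2 × 3 (scale by 3 for the 3 NH3): (3)·(-11.0) = -33.0 kcal/mol
Since enthalpy is a state function, ΔH° = (-12.1) + (-33.0) = -45.1 kcal/mol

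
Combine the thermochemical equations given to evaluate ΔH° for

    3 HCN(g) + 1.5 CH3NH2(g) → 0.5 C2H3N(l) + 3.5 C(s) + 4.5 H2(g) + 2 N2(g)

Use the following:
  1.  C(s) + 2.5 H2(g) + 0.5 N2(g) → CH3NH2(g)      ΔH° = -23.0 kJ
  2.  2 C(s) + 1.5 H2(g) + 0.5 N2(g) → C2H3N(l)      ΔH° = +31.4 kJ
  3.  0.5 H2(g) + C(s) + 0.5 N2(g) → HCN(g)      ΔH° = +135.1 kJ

ΔH° = -355.1 kJ

eq. 1 reversed and × 3/2 (CH3NH2(g) must end up as a reactant; scale by 3/2 for the 3/2 CH3NH2(g)): (-3/2)·(-23.0) = +34.5 kJ
eq. 2 × 1/2 (scale by 1/2 for the 1/2 C2H3N(l)): (1/2)·(+31.4) = +15.7 kJ
eq. 3 reversed and × 3 (reverse to put HCN(g) on the reactant side; scale by 3 for the 3 HCN(g)): (-3)·(+135.1) = -405.3 kJ
ΔH° = (+34.5) + (+15.7) + (-405.3) = -355.1 kJ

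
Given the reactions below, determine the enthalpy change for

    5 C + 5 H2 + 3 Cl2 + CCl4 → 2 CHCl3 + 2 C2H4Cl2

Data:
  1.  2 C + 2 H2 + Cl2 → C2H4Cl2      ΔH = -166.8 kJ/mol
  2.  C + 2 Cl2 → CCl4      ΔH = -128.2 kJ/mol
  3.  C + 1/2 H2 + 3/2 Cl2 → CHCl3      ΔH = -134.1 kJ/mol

eq. 1 × 2 (scale by 2 for the 2 C2H4Cl2): (2)·(-166.8) = -333.6 kJ/mol
eq. 2 reversed (reverse to put CCl4 on the reactant side): +128.2 kJ/mol
eq. 3 × 2 (scale by 2 for the 2 CHCl3): (2)·(-134.1) = -268.2 kJ/mol
Summing the manipulated equations, ΔH = (2)·(-166.8) + (-1)·(-128.2) + (2)·(-134.1) = -473.6 kJ/mol

ΔH = -473.6 kJ/mol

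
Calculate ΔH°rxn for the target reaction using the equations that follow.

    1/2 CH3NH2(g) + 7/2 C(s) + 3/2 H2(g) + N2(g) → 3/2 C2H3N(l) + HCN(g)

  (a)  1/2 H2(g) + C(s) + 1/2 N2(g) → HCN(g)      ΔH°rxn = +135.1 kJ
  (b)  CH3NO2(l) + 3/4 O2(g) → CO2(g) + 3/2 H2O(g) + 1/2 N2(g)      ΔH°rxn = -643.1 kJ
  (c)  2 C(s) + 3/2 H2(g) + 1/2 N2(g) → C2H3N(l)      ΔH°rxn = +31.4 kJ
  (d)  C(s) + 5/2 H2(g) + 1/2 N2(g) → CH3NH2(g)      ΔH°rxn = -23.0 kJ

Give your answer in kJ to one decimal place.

(a) as written (HCN(g) already on the product side): +135.1 kJ
(b): not needed (CH3NO2(l) appears nowhere else).
(c) × 3/2 (×3/2 to match 3/2 C2H3N(l) in the target): (3/2)·(+31.4) = +47.1 kJ
(d) reversed and × 1/2 (reverse to put CH3NH2(g) on the reactant side; ×1/2 to match 1/2 CH3NH2(g) in the target): (-1/2)·(-23.0) = +11.5 kJ
By Hess's law, ΔH°rxn = (1)·(+135.1) + (3/2)·(+31.4) + (-1/2)·(-23.0) = 193.7 kJ

ΔH°rxn = 193.7 kJ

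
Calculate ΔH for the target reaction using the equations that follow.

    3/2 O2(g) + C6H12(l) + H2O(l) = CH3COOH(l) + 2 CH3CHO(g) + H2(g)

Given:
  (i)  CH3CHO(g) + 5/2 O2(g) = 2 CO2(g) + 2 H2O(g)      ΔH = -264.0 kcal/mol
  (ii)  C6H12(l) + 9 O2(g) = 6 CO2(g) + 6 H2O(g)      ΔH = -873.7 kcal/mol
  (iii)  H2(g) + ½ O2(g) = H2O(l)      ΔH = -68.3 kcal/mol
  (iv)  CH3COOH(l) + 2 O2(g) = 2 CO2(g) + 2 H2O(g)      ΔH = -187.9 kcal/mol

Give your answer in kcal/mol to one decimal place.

ΔH = -89.5 kcal/mol

(i) reversed and × 2: (-2)·(-264.0) = +528.0 kcal/mol
(ii) as written: -873.7 kcal/mol
(iii) reversed: +68.3 kcal/mol
(iv) reversed: +187.9 kcal/mol
Since enthalpy is a state function, ΔH = (+528.0) + (-873.7) + (+68.3) + (+187.9) = -89.5 kcal/mol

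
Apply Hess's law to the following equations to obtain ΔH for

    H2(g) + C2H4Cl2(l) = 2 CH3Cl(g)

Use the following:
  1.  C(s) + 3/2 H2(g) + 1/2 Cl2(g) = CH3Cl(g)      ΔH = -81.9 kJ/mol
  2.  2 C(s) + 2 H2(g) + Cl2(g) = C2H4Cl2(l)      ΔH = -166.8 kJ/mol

eq. 1 × 2 (×2 to match 2 CH3Cl(g) in the target): (2)·(-81.9) = -163.8 kJ/mol
eq. 2 reversed (C2H4Cl2(l) must end up as a reactant): +166.8 kJ/mol
Combining the equations, ΔH = (-163.8) + (+166.8) = 3.0 kJ/mol

ΔH = 3.0 kJ/mol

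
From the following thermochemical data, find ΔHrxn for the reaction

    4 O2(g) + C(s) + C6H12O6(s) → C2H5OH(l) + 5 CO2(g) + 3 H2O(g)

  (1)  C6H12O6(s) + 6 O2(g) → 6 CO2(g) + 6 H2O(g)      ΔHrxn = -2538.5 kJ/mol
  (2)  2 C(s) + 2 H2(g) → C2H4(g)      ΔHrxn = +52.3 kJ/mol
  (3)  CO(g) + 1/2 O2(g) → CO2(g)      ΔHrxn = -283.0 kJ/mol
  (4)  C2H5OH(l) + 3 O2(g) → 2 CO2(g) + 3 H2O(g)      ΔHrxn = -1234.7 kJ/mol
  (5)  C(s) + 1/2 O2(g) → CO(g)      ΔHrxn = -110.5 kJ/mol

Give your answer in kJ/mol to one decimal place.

(1) as written: -2538.5 kJ/mol
(2): not needed.
(3) as written: -283.0 kJ/mol
(4) reversed: +1234.7 kJ/mol
(5) as written: -110.5 kJ/mol
Summing the manipulated equations, ΔHrxn = (-2538.5) + (-283.0) + (+1234.7) + (-110.5) = -1697.3 kJ/mol

ΔHrxn = -1697.3 kJ/mol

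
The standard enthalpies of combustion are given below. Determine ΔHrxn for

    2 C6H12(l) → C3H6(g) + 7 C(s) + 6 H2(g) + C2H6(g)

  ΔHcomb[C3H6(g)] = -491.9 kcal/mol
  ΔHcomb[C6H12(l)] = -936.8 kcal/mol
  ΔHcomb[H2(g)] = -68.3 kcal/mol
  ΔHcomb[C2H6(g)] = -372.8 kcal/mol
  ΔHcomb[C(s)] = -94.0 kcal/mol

Using ΔH = Σ nΔHc°(reactants) − Σ nΔHc°(products):
= [2·(-936.8)] − [1·(-491.9) + 7·(-94.0) + 6·(-68.3) + 1·(-372.8)]
= 58.9 kcal/mol

ΔHrxn = 58.9 kcal/mol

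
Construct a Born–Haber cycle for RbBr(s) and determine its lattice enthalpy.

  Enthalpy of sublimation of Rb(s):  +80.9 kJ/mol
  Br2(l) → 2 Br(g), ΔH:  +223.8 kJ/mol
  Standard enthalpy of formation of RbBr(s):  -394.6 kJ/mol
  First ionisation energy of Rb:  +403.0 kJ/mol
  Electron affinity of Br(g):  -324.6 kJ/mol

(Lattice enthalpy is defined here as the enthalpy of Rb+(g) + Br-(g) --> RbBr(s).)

ΔHf° = 1·ΔHsub + 1·(ΣIE) + 1/2·D(Br2) + 1·EA + U
-394.6 = 1·(+80.9) + 1·(+403.0) + 1/2·(+223.8) + 1·(-324.6) + U
U = -394.6 − (+271.2) = -665.8 kJ/mol

U = -665.8 kJ/mol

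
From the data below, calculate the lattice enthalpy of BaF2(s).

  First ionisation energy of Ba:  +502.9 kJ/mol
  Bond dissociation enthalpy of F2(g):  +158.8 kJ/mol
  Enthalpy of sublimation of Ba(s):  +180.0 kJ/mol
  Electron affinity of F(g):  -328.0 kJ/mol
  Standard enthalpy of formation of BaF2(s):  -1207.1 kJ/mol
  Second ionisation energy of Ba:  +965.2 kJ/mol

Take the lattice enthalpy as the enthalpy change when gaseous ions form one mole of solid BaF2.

ΔHf° = 1·ΔHsub + 1·(ΣIE) + 1·D(F2) + 2·EA + U
-1207.1 = 1·(+180.0) + 1·(+1468.1) + 1·(+158.8) + 2·(-328.0) + U
U = -1207.1 − (+1150.9) = -2358.0 kJ/mol

U = -2358.0 kJ/mol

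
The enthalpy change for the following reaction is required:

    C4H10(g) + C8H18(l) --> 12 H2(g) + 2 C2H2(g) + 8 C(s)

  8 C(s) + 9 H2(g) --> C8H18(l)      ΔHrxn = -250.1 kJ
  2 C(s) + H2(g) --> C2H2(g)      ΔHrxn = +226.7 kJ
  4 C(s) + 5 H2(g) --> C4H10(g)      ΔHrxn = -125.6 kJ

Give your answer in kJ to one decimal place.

ΔHrxn = 829.1 kJ

equation 1 reversed: +250.1 kJ
equation 2 × 2: (2)·(+226.7) = +453.4 kJ
equation 3 reversed: +125.6 kJ
Since enthalpy is a state function, ΔHrxn = (+250.1) + (+453.4) + (+125.6) = 829.1 kJ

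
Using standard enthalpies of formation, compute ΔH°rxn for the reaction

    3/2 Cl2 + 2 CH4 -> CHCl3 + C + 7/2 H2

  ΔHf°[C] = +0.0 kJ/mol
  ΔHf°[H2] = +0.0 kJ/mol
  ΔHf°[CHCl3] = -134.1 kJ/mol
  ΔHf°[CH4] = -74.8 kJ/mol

ΔH°rxn = 15.5 kJ/mol

ΔH°rxn = Σ nΔHf°(products) − Σ nΔHf°(reactants).
Products: 1·(-134.1) + 1·(+0.0) + 7/2·(+0.0) = -134.1
Reactants: 3/2·(+0.0) + 2·(-74.8) = -149.6
ΔH°rxn = (-134.1) − (-149.6) = 15.5 kJ/mol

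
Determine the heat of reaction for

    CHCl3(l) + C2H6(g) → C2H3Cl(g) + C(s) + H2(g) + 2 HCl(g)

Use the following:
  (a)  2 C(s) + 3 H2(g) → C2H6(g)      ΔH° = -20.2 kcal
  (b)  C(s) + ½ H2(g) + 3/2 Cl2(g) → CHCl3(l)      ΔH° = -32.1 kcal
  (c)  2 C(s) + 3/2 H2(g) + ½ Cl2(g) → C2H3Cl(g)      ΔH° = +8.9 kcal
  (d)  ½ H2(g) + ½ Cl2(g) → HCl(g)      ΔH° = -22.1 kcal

(a) reversed: +20.2 kcal
(b) reversed: +32.1 kcal
(c) as written: +8.9 kcal
(d) × 2: (2)·(-22.1) = -44.2 kcal
By Hess's law, ΔH° = (-1)·(-20.2) + (-1)·(-32.1) + (1)·(+8.9) + (2)·(-22.1) = 17.0 kcal

ΔH° = 17.0 kcal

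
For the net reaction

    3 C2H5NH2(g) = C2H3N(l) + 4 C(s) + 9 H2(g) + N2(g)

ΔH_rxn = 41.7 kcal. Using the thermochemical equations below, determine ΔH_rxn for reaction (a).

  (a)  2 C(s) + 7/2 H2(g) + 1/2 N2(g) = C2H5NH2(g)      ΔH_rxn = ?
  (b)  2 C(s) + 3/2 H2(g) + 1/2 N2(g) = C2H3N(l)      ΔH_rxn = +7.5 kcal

ΔH_rxn = -11.4 kcal

(a) reversed and × 3 (reverse to put C2H5NH2(g) on the reactant side; ×3 to match 3 C2H5NH2(g) in the target): contributes −3·x
(b) as written (C2H3N(l) already on the product side): +7.5 kcal
+41.7 = (+7.5) − 3·x
x = (+41.7 − (+7.5)) / (-3) = -11.4 kcal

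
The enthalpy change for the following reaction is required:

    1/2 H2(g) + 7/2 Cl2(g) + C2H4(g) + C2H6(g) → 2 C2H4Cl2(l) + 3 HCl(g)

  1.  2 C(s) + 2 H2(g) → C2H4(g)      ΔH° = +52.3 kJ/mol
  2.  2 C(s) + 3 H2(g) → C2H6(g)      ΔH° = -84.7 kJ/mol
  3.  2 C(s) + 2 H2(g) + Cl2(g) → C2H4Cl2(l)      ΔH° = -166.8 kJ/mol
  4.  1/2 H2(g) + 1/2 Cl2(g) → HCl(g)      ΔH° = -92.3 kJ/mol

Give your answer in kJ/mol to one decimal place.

ΔH° = -578.1 kJ/mol

eq. 1 reversed (reverse to put C2H4(g) on the reactant side): -52.3 kJ/mol
eq. 2 reversed (C2H6(g) must end up as a reactant): +84.7 kJ/mol
eq. 3 × 2 (×2 to match 2 C2H4Cl2(l) in the target): (2)·(-166.8) = -333.6 kJ/mol
eq. 4 × 3 (scale by 3 for the 3 HCl(g)): (3)·(-92.3) = -276.9 kJ/mol
Combining the equations, ΔH° = (-1)·(+52.3) + (-1)·(-84.7) + (2)·(-166.8) + (3)·(-92.3) = -578.1 kJ/mol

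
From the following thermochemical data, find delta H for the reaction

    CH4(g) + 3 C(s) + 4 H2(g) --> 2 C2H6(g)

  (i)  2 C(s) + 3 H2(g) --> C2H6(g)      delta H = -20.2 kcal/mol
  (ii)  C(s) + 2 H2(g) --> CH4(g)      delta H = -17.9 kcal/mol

delta H = -22.5 kcal/mol

(i) × 2: (2)·(-20.2) = -40.4 kcal/mol
(ii) reversed: +17.9 kcal/mol
Since enthalpy is a state function, delta H = (-40.4) + (+17.9) = -22.5 kcal/mol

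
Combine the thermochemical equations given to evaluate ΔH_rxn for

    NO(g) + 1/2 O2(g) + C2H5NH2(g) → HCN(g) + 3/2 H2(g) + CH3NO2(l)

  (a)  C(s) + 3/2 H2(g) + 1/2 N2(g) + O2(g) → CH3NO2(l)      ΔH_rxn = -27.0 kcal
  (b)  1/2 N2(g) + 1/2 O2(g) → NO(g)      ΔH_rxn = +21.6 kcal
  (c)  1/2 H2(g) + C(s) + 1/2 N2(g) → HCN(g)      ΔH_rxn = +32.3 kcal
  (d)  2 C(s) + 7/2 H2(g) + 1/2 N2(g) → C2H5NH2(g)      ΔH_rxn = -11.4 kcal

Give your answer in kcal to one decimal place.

ΔH_rxn = -4.9 kcal

(a) as written: -27.0 kcal
(b) reversed: -21.6 kcal
(c) as written: +32.3 kcal
(d) reversed: +11.4 kcal
Since enthalpy is a state function, ΔH_rxn = (1)·(-27.0) + (-1)·(+21.6) + (1)·(+32.3) + (-1)·(-11.4) = -4.9 kcal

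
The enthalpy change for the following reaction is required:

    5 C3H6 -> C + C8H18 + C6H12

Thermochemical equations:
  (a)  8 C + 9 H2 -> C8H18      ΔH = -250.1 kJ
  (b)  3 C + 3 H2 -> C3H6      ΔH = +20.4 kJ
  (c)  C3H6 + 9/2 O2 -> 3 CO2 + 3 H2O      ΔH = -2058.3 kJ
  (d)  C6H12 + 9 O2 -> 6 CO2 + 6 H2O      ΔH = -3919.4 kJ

ΔH = -508.5 kJ

(a) as written (C8H18 already on the product side): -250.1 kJ
(b) reversed and × 3: (-3)·(+20.4) = -61.2 kJ
(c) × 2: (2)·(-2058.3) = -4116.6 kJ
(d) reversed (reverse to put C6H12 on the product side): +3919.4 kJ
Combining the equations, ΔH = (1)·(-250.1) + (-3)·(+20.4) + (2)·(-2058.3) + (-1)·(-3919.4) = -508.5 kJ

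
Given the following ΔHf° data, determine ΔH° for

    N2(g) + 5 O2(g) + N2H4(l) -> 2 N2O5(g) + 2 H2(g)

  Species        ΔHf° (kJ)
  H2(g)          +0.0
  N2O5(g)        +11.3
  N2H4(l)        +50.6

ΔH° = -28.0 kJ

ΔH°rxn = Σ nΔHf°(products) − Σ nΔHf°(reactants).
Products: 2·(+11.3) + 2·(+0.0) = +22.6
Reactants: 1·(+0.0) + 5·(+0.0) + 1·(+50.6) = +50.6
ΔH° = (+22.6) − (+50.6) = -28.0 kJ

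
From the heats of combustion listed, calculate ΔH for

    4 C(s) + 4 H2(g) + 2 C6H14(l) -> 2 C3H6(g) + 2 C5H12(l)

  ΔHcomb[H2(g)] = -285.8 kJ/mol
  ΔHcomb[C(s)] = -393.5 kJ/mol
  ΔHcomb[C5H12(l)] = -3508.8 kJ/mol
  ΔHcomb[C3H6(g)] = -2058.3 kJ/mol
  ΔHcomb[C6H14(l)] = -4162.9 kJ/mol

Using ΔH = Σ nΔHc°(reactants) − Σ nΔHc°(products):
= [4·(-393.5) + 4·(-285.8) + 2·(-4162.9)] − [2·(-2058.3) + 2·(-3508.8)]
= 91.2 kJ/mol

ΔH = 91.2 kJ/mol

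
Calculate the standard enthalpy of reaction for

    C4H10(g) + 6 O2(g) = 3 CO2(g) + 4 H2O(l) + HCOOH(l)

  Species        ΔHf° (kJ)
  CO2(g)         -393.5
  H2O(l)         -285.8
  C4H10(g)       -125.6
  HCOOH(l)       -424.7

Products: 3·(-393.5) + 4·(-285.8) + 1·(-424.7) = -2748.4
Reactants: 1·(-125.6) + 6·(+0.0) = -125.6
ΔH° = (-2748.4) − (-125.6) = -2622.8 kJ

ΔH° = -2622.8 kJ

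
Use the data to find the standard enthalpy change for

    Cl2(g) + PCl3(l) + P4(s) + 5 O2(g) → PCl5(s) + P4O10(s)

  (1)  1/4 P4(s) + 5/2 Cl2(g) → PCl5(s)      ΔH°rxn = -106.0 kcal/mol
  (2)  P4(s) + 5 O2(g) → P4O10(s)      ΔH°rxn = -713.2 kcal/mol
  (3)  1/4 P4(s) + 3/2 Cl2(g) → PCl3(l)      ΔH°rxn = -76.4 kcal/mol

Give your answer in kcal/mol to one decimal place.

ΔH°rxn = -742.8 kcal/mol

(1) as written (PCl5(s) already on the product side): -106.0 kcal/mol
(2) as written (P4O10(s) already on the product side): -713.2 kcal/mol
(3) reversed (PCl3(l) must end up as a reactant): +76.4 kcal/mol
Summing the manipulated equations, ΔH°rxn = (1)·(-106.0) + (1)·(-713.2) + (-1)·(-76.4) = -742.8 kcal/mol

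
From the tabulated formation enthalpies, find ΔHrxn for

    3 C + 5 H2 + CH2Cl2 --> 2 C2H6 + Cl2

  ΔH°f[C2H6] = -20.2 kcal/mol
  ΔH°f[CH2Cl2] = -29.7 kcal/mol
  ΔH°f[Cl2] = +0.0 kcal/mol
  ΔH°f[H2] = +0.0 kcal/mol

Products: 2·(-20.2) + 1·(+0.0) = -40.4
Reactants: 3·(+0.0) + 5·(+0.0) + 1·(-29.7) = -29.7
ΔHrxn = (-40.4) − (-29.7) = -10.7 kcal/mol

ΔHrxn = -10.7 kcal/mol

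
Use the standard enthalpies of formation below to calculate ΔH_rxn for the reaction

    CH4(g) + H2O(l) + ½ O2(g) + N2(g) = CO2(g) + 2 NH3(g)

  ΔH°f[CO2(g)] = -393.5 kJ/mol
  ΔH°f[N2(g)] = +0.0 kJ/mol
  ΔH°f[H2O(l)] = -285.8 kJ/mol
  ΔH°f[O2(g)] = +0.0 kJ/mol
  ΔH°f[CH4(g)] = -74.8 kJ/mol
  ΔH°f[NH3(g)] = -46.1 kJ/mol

ΔH_rxn = -125.1 kJ/mol

Products: 1·(-393.5) + 2·(-46.1) = -485.7
Reactants: 1·(-74.8) + 1·(-285.8) + 1/2·(+0.0) + 1·(+0.0) = -360.6
ΔH_rxn = (-485.7) − (-360.6) = -125.1 kJ/mol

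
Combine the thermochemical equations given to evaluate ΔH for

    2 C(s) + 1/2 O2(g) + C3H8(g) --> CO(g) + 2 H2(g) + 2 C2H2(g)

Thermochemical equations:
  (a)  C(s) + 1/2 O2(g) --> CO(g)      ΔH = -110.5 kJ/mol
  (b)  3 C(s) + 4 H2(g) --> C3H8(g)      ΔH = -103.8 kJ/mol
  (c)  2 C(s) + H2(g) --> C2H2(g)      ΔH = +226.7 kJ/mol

(a) as written: -110.5 kJ/mol
(b) reversed: +103.8 kJ/mol
(c) × 2: (2)·(+226.7) = +453.4 kJ/mol
ΔH = (1)·(-110.5) + (-1)·(-103.8) + (2)·(+226.7) = 446.7 kJ/mol

ΔH = 446.7 kJ/mol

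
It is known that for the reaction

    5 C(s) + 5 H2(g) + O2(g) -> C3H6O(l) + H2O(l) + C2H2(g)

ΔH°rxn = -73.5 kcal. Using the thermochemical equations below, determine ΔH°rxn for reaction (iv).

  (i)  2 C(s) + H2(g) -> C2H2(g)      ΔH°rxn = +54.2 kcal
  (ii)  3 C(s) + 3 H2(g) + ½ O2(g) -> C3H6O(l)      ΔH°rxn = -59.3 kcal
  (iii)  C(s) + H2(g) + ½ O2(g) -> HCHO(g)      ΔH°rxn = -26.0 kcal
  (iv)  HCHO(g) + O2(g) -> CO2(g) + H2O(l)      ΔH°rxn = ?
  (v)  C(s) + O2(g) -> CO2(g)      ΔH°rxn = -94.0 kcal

(i) as written: +54.2 kcal
(ii) as written: -59.3 kcal
(iii) as written: -26.0 kcal
(iv) as written: contributes x
(v) reversed: +94.0 kcal
-73.5 = (+54.2) + (-59.3) + (-26.0) + (+94.0) + x
x = (-73.5 − (+62.9)) / (1) = -136.4 kcal

ΔH°rxn = -136.4 kcal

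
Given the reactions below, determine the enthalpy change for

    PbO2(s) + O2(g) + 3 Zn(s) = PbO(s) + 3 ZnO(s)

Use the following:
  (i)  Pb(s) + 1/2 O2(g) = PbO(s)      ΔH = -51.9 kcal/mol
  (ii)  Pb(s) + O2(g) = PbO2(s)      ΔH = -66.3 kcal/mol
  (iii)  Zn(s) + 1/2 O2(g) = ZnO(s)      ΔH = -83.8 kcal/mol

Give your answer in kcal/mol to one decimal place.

(i) as written (PbO(s) already on the product side): -51.9 kcal/mol
(ii) reversed (PbO2(s) must end up as a reactant): +66.3 kcal/mol
(iii) × 3 (×3 to match 3 ZnO(s) in the target): (3)·(-83.8) = -251.4 kcal/mol
ΔH = (1)·(-51.9) + (-1)·(-66.3) + (3)·(-83.8) = -237.0 kcal/mol

ΔH = -237.0 kcal/mol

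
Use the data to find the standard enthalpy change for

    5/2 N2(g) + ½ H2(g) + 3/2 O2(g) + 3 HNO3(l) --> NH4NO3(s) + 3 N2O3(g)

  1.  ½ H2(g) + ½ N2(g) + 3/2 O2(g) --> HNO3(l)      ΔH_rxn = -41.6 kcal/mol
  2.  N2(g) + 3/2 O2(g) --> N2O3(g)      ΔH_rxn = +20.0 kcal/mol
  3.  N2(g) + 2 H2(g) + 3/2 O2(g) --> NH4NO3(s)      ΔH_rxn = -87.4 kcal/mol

eq. 1 reversed and × 3 (HNO3(l) must end up as a reactant; scale by 3 for the 3 HNO3(l)): (-3)·(-41.6) = +124.8 kcal/mol
eq. 2 × 3 (scale by 3 for the 3 N2O3(g)): (3)·(+20.0) = +60.0 kcal/mol
eq. 3 as written (NH4NO3(s) already on the product side): -87.4 kcal/mol
By Hess's law, ΔH_rxn = (-3)·(-41.6) + (3)·(+20.0) + (1)·(-87.4) = 97.4 kcal/mol

ΔH_rxn = 97.4 kcal/mol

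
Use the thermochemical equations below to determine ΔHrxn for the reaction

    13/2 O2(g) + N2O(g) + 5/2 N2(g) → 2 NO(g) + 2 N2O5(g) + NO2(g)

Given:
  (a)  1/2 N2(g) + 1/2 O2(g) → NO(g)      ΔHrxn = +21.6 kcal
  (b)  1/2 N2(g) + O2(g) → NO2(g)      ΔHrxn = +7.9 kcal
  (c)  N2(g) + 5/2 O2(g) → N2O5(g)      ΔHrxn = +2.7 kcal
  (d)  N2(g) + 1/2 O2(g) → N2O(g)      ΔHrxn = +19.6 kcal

(a) × 2 (×2 to match 2 NO(g) in the target): (2)·(+21.6) = +43.2 kcal
(b) as written (NO2(g) already on the product side): +7.9 kcal
(c) × 2 (×2 to match 2 N2O5(g) in the target): (2)·(+2.7) = +5.4 kcal
(d) reversed (reverse to put N2O(g) on the reactant side): -19.6 kcal
ΔHrxn = (+43.2) + (+7.9) + (+5.4) + (-19.6) = 36.9 kcal

ΔHrxn = 36.9 kcal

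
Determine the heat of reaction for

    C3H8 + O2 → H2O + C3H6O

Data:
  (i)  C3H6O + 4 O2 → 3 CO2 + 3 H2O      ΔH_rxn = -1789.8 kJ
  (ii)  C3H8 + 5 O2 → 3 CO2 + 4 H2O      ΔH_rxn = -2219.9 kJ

(i) reversed: +1789.8 kJ
(ii) as written: -2219.9 kJ
Since enthalpy is a state function, ΔH_rxn = (-1)·(-1789.8) + (1)·(-2219.9) = -430.1 kJ

ΔH_rxn = -430.1 kJ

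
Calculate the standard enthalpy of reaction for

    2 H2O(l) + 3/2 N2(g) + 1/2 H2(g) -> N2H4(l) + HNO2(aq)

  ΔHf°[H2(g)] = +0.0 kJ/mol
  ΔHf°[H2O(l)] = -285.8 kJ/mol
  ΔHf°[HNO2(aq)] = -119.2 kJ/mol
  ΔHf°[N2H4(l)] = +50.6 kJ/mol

ΔH°rxn = Σ nΔHf°(products) − Σ nΔHf°(reactants).
Products: 1·(+50.6) + 1·(-119.2) = -68.6
Reactants: 2·(-285.8) + 3/2·(+0.0) + 1/2·(+0.0) = -571.6
ΔH_rxn = (-68.6) − (-571.6) = 503.0 kJ/mol

ΔH_rxn = 503.0 kJ/mol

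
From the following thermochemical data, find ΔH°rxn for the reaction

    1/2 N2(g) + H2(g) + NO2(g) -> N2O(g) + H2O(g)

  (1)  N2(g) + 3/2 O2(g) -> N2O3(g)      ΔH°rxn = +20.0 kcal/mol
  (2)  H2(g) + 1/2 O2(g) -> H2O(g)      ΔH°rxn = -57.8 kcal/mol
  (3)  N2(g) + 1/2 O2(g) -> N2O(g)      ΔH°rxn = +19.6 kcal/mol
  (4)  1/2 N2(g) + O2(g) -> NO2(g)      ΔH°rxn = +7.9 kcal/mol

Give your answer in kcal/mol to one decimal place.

ΔH°rxn = -46.1 kcal/mol

(1): not needed.
(2) as written: -57.8 kcal/mol
(3) as written: +19.6 kcal/mol
(4) reversed: -7.9 kcal/mol
ΔH°rxn = (-57.8) + (+19.6) + (-7.9) = -46.1 kcal/mol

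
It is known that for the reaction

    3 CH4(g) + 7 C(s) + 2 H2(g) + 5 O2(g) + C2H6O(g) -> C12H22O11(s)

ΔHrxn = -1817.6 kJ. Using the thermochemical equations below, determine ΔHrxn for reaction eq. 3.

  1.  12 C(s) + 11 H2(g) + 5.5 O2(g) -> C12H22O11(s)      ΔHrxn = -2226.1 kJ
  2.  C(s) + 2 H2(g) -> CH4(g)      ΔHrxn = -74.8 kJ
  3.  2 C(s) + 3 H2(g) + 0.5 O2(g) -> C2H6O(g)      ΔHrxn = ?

eq. 1 as written (C12H22O11(s) already on the product side): -2226.1 kJ
eq. 2 reversed and × 3 (reverse to put CH4(g) on the reactant side; scale by 3 for the 3 CH4(g)): (-3)·(-74.8) = +224.4 kJ
eq. 3 reversed (reverse to put C2H6O(g) on the reactant side): contributes −x
-1817.6 = (-2226.1) + (+224.4) − x
x = (-1817.6 − (-2001.7)) / (-1) = -184.1 kJ

ΔHrxn = -184.1 kJ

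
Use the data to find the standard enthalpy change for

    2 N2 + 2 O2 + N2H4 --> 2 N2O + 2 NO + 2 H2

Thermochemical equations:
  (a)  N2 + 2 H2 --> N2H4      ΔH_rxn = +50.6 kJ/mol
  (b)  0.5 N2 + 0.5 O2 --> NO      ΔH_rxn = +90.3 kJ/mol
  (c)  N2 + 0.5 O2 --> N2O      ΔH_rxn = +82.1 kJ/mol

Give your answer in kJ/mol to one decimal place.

ΔH_rxn = 294.2 kJ/mol

(a) reversed: -50.6 kJ/mol
(b) × 2: (2)·(+90.3) = +180.6 kJ/mol
(c) × 2: (2)·(+82.1) = +164.2 kJ/mol
Combining the equations, ΔH_rxn = (-1)·(+50.6) + (2)·(+90.3) + (2)·(+82.1) = 294.2 kJ/mol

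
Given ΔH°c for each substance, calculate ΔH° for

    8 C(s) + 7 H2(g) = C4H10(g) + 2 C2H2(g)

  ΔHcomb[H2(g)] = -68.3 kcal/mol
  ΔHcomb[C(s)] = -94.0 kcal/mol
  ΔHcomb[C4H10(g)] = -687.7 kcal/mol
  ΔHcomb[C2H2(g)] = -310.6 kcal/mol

With combustion enthalpies, reactants minus products:
= [8·(-94.0) + 7·(-68.3)] − [1·(-687.7) + 2·(-310.6)]
= 78.8 kcal/mol

ΔH° = 78.8 kcal/mol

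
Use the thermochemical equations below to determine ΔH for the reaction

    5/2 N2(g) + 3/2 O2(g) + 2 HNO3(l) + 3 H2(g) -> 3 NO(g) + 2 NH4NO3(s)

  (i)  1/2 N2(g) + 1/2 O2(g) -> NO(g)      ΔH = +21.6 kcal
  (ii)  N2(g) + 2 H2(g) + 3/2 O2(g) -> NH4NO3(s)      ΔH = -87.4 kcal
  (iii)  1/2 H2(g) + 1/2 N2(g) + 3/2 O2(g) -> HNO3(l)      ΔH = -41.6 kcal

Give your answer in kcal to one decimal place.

(i) × 3: (3)·(+21.6) = +64.8 kcal
(ii) × 2: (2)·(-87.4) = -174.8 kcal
(iii) reversed and × 2: (-2)·(-41.6) = +83.2 kcal
Since enthalpy is a state function, ΔH = (+64.8) + (-174.8) + (+83.2) = -26.8 kcal

ΔH = -26.8 kcal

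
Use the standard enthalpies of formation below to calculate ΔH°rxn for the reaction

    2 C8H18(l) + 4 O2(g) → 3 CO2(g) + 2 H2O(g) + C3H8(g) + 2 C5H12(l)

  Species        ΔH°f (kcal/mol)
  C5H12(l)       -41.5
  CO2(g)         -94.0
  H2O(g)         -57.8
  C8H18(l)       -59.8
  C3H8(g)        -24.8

Products: 3·(-94.0) + 2·(-57.8) + 1·(-24.8) + 2·(-41.5) = -505.4
Reactants: 2·(-59.8) + 4·(+0.0) = -119.6
ΔH°rxn = (-505.4) − (-119.6) = -385.8 kcal/mol

ΔH°rxn = -385.8 kcal/mol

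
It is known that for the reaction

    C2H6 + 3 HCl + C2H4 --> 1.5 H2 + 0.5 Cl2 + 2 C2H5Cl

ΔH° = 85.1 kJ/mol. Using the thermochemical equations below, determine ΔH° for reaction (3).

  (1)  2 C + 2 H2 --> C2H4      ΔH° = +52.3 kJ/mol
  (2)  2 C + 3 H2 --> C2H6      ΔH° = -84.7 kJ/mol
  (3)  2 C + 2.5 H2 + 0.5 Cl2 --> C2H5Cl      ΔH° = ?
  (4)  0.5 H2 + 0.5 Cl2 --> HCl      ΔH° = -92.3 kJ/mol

(1) reversed (C2H4 must end up as a reactant): -52.3 kJ/mol
(2) reversed (C2H6 must end up as a reactant): +84.7 kJ/mol
(3) × 2 (scale by 2 for the 2 C2H5Cl): contributes 2·x
(4) reversed and × 3 (HCl must end up as a reactant; scale by 3 for the 3 HCl): (-3)·(-92.3) = +276.9 kJ/mol
+85.1 = (-52.3) + (+84.7) + (+276.9) + 2·x
x = (+85.1 − (+309.3)) / (2) = -112.1 kJ/mol

ΔH° = -112.1 kJ/mol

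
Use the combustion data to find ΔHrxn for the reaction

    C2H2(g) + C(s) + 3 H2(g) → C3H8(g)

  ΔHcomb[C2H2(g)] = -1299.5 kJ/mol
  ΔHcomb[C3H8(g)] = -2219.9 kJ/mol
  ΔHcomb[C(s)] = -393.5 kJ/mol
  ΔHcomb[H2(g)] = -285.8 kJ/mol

With combustion enthalpies, reactants minus products:
= [1·(-1299.5) + 1·(-393.5) + 3·(-285.8)] − [1·(-2219.9)]
= -330.5 kJ/mol

ΔHrxn = -330.5 kJ/mol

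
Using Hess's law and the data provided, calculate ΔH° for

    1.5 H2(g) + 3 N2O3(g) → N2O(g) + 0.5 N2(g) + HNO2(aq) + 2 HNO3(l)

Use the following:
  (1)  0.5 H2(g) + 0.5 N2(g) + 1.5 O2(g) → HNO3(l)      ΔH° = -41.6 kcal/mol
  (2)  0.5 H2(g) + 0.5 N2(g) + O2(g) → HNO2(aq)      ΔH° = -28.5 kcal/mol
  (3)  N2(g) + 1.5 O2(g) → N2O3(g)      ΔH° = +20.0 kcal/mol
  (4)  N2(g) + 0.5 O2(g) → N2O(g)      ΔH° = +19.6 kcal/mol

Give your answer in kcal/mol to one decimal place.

(1) × 2 (scale by 2 for the 2 HNO3(l)): (2)·(-41.6) = -83.2 kcal/mol
(2) as written (HNO2(aq) already on the product side): -28.5 kcal/mol
(3) reversed and × 3 (N2O3(g) must end up as a reactant; ×3 to match 3 N2O3(g) in the target): (-3)·(+20.0) = -60.0 kcal/mol
(4) as written (N2O(g) already on the product side): +19.6 kcal/mol
ΔH° = (-83.2) + (-28.5) + (-60.0) + (+19.6) = -152.1 kcal/mol

ΔH° = -152.1 kcal/mol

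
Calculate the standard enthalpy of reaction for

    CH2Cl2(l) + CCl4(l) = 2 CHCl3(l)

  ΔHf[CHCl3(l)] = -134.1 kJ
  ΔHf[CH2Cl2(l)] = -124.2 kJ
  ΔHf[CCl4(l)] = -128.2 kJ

ΔH°rxn = Σ nΔHf°(products) − Σ nΔHf°(reactants).
Products: 2·(-134.1) = -268.2
Reactants: 1·(-124.2) + 1·(-128.2) = -252.4
ΔH_rxn = (-268.2) − (-252.4) = -15.8 kJ

ΔH_rxn = -15.8 kJ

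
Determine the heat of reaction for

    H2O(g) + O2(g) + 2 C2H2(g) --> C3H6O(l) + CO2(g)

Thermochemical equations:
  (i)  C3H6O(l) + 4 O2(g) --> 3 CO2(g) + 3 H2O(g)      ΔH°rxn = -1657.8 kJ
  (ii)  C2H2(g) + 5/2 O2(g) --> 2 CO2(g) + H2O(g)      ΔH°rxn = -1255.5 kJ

ΔH°rxn = -853.2 kJ

(i) reversed (C3H6O(l) must end up as a product): +1657.8 kJ
(ii) × 2 (×2 to match 2 C2H2(g) in the target): (2)·(-1255.5) = -2511.0 kJ
ΔH°rxn = (-1)·(-1657.8) + (2)·(-1255.5) = -853.2 kJ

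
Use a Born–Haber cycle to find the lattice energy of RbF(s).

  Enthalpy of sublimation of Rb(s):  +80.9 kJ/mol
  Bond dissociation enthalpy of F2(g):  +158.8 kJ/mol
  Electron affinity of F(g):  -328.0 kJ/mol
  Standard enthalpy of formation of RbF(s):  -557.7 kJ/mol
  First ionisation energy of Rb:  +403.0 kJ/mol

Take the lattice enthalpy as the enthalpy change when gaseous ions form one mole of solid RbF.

U = -793.0 kJ/mol

ΔHf° = 1·ΔHsub + 1·(ΣIE) + 1/2·D(F2) + 1·EA + U
-557.7 = 1·(+80.9) + 1·(+403.0) + 1/2·(+158.8) + 1·(-328.0) + U
U = -557.7 − (+235.3) = -793.0 kJ/mol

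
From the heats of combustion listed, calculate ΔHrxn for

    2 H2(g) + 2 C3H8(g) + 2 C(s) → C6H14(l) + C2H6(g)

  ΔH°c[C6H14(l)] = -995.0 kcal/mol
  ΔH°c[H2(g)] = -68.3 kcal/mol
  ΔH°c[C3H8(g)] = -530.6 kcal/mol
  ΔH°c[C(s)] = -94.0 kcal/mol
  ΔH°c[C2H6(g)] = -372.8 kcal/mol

Using ΔH = Σ nΔHc°(reactants) − Σ nΔHc°(products):
= [2·(-68.3) + 2·(-530.6) + 2·(-94.0)] − [1·(-995.0) + 1·(-372.8)]
= -18.0 kcal/mol

ΔHrxn = -18.0 kcal/mol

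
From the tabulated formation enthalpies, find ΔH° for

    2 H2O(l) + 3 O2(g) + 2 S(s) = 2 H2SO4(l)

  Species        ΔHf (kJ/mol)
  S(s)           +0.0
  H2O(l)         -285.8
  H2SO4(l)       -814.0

ΔH° = -1056.4 kJ/mol

Products: 2·(-814.0) = -1628.0
Reactants: 2·(-285.8) + 3·(+0.0) + 2·(+0.0) = -571.6
ΔH° = (-1628.0) − (-571.6) = -1056.4 kJ/mol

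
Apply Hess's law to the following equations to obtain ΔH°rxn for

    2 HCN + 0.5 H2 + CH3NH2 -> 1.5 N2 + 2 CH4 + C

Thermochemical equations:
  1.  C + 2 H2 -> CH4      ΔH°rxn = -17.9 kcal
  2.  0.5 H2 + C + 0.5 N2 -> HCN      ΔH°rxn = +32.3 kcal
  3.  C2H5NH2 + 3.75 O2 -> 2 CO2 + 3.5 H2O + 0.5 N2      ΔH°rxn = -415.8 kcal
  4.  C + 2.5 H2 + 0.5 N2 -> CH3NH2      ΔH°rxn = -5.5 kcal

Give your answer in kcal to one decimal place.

ΔH°rxn = -94.9 kcal

eq. 1 × 2: (2)·(-17.9) = -35.8 kcal
eq. 2 reversed and × 2: (-2)·(+32.3) = -64.6 kcal
eq. 3: not needed.
eq. 4 reversed: +5.5 kcal
Combining the equations, ΔH°rxn = (-35.8) + (-64.6) + (+5.5) = -94.9 kcal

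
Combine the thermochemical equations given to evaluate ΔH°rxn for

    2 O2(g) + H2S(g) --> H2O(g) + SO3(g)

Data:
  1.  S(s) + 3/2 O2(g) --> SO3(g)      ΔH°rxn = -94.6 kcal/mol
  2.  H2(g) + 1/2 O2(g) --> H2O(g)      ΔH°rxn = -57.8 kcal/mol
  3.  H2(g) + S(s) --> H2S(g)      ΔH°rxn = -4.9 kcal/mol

ΔH°rxn = -147.5 kcal/mol

eq. 1 as written: -94.6 kcal/mol
eq. 2 as written: -57.8 kcal/mol
eq. 3 reversed: +4.9 kcal/mol
ΔH°rxn = (-94.6) + (-57.8) + (+4.9) = -147.5 kcal/mol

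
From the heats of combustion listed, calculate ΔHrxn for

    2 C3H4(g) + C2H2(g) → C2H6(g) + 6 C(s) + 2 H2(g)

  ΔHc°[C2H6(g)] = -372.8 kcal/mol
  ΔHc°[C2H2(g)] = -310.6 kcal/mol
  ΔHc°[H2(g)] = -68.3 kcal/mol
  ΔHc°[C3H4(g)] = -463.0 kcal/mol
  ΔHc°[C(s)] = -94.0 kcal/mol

Using ΔH = Σ nΔHc°(reactants) − Σ nΔHc°(products):
= [2·(-463.0) + 1·(-310.6)] − [1·(-372.8) + 6·(-94.0) + 2·(-68.3)]
= -163.2 kcal/mol

ΔHrxn = -163.2 kcal/mol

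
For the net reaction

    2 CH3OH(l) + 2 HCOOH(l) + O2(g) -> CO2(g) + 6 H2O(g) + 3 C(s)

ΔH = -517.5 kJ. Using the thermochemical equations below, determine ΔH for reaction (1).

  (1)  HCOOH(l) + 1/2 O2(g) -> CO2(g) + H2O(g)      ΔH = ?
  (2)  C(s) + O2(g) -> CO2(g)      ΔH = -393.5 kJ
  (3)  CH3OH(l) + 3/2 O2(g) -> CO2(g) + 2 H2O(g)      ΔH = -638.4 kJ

ΔH = -210.6 kJ

(1) × 2 (scale by 2 for the 2 HCOOH(l)): contributes 2·x
(2) reversed and × 3 (reverse to put C(s) on the product side; scale by 3 for the 3 C(s)): (-3)·(-393.5) = +1180.5 kJ
(3) × 2 (scale by 2 for the 2 CH3OH(l)): (2)·(-638.4) = -1276.8 kJ
-517.5 = (+1180.5) + (-1276.8) + 2·x
x = (-517.5 − (-96.3)) / (2) = -210.6 kJ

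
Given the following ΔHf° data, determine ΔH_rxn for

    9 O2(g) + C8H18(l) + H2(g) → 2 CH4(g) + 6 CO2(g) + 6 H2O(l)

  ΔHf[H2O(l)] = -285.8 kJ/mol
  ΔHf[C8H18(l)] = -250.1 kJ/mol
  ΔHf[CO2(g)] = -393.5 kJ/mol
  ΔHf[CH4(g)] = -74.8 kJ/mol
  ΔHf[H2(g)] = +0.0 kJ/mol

ΔH°rxn = Σ nΔHf°(products) − Σ nΔHf°(reactants).
Products: 2·(-74.8) + 6·(-393.5) + 6·(-285.8) = -4225.4
Reactants: 9·(+0.0) + 1·(-250.1) + 1·(+0.0) = -250.1
ΔH_rxn = (-4225.4) − (-250.1) = -3975.3 kJ/mol

ΔH_rxn = -3975.3 kJ/mol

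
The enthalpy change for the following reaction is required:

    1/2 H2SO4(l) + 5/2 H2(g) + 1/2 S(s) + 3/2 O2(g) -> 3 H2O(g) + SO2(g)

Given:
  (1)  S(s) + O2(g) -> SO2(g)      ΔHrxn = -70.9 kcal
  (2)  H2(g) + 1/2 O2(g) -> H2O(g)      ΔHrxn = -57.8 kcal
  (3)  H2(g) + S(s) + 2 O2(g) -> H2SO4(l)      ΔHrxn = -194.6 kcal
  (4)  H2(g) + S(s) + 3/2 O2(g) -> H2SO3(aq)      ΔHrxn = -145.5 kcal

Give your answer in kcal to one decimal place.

(1) as written (SO2(g) already on the product side): -70.9 kcal
(2) × 3 (×3 to match 3 H2O(g) in the target): (3)·(-57.8) = -173.4 kcal
(3) reversed and × 1/2 (reverse to put H2SO4(l) on the reactant side; ×1/2 to match 1/2 H2SO4(l) in the target): (-1/2)·(-194.6) = +97.3 kcal
(4): not needed (H2SO3(aq) appears nowhere else).
ΔHrxn = (-70.9) + (-173.4) + (+97.3) = -147.0 kcal

ΔHrxn = -147.0 kcal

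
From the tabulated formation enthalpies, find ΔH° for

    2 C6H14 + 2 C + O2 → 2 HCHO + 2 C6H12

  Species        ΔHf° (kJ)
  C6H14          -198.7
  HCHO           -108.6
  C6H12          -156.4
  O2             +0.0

Products: 2·(-108.6) + 2·(-156.4) = -530.0
Reactants: 2·(-198.7) + 2·(+0.0) + 1·(+0.0) = -397.4
ΔH° = (-530.0) − (-397.4) = -132.6 kJ

ΔH° = -132.6 kJ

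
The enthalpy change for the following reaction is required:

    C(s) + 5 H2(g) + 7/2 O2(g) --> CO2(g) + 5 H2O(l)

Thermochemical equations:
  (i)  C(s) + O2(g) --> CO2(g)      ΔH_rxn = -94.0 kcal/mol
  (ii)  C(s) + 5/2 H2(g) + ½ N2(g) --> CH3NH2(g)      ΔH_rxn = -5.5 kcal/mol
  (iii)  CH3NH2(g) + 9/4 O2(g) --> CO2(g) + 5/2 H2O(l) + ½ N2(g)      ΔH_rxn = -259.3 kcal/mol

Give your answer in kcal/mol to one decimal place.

(i) reversed: +94.0 kcal/mol
(ii) × 2: (2)·(-5.5) = -11.0 kcal/mol
(iii) × 2: (2)·(-259.3) = -518.6 kcal/mol
ΔH_rxn = (-1)·(-94.0) + (2)·(-5.5) + (2)·(-259.3) = -435.6 kcal/mol

ΔH_rxn = -435.6 kcal/mol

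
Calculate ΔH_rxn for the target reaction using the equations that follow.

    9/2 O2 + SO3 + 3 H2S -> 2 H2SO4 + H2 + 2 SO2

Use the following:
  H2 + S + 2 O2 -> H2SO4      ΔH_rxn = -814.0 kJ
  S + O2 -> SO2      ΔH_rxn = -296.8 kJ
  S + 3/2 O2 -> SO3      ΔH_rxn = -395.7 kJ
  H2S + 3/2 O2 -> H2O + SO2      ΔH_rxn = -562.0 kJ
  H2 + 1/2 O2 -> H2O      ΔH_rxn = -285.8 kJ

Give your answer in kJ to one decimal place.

ΔH_rxn = -1764.1 kJ

equation 1 × 2: (2)·(-814.0) = -1628.0 kJ
equation 2 reversed: +296.8 kJ
equation 3 reversed: +395.7 kJ
equation 4 × 3: (3)·(-562.0) = -1686.0 kJ
equation 5 reversed and × 3: (-3)·(-285.8) = +857.4 kJ
Summing the manipulated equations, ΔH_rxn = (2)·(-814.0) + (-1)·(-296.8) + (-1)·(-395.7) + (3)·(-562.0) + (-3)·(-285.8) = -1764.1 kJ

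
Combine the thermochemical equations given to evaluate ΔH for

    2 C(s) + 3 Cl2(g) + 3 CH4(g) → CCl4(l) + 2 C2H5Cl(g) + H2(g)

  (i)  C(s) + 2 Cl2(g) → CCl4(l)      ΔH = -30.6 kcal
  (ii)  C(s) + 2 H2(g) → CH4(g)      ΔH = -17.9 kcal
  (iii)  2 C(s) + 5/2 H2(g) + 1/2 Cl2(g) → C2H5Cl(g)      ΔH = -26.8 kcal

ΔH = -30.5 kcal

(i) as written (CCl4(l) already on the product side): -30.6 kcal
(ii) reversed and × 3 (CH4(g) must end up as a reactant; ×3 to match 3 CH4(g) in the target): (-3)·(-17.9) = +53.7 kcal
(iii) × 2 (scale by 2 for the 2 C2H5Cl(g)): (2)·(-26.8) = -53.6 kcal
ΔH = (1)·(-30.6) + (-3)·(-17.9) + (2)·(-26.8) = -30.5 kcal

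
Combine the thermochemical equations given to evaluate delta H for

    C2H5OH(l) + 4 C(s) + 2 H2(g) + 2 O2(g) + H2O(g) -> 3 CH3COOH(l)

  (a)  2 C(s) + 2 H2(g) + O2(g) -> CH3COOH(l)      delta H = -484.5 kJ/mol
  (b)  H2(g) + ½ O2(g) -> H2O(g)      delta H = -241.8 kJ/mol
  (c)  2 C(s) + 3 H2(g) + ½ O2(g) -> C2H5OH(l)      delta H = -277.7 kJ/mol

(a) × 3: (3)·(-484.5) = -1453.5 kJ/mol
(b) reversed: +241.8 kJ/mol
(c) reversed: +277.7 kJ/mol
Combining the equations, delta H = (3)·(-484.5) + (-1)·(-241.8) + (-1)·(-277.7) = -934.0 kJ/mol

delta H = -934.0 kJ/mol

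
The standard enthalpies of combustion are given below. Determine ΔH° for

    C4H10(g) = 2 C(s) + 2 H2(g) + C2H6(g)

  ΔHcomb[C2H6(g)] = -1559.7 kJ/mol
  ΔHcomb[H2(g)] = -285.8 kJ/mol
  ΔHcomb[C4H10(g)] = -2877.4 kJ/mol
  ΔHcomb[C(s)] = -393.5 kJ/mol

With combustion enthalpies, reactants minus products:
= [1·(-2877.4)] − [2·(-393.5) + 2·(-285.8) + 1·(-1559.7)]
= 40.9 kJ/mol

ΔH° = 40.9 kJ/mol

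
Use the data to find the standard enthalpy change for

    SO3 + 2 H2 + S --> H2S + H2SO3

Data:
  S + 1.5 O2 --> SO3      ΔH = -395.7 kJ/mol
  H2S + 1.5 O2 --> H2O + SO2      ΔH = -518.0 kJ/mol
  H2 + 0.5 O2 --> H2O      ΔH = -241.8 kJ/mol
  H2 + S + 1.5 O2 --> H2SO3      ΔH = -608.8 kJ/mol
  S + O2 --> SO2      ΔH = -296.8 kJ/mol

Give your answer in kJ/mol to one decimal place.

ΔH = -233.7 kJ/mol

equation 1 reversed (reverse to put SO3 on the reactant side): +395.7 kJ/mol
equation 2 reversed (reverse to put H2S on the product side): +518.0 kJ/mol
equation 3 as written: -241.8 kJ/mol
equation 4 as written (H2SO3 already on the product side): -608.8 kJ/mol
equation 5 as written: -296.8 kJ/mol
ΔH = (+395.7) + (+518.0) + (-241.8) + (-608.8) + (-296.8) = -233.7 kJ/mol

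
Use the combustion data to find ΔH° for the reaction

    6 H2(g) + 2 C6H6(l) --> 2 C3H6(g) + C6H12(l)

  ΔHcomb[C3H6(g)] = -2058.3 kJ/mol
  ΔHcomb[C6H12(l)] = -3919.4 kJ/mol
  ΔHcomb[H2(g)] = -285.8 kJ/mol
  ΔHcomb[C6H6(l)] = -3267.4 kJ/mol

ΔH° = -213.6 kJ/mol

With combustion enthalpies, reactants minus products:
= [6·(-285.8) + 2·(-3267.4)] − [2·(-2058.3) + 1·(-3919.4)]
= -213.6 kJ/mol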